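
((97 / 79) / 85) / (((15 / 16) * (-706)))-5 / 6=-19753809 / 23703950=-0.83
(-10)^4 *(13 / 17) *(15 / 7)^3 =438750000 / 5831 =75244.38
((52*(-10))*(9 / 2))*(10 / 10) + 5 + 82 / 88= -102699 / 44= -2334.07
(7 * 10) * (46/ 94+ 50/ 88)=76545/ 1034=74.03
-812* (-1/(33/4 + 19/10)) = 80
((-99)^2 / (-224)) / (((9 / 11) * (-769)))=11979 / 172256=0.07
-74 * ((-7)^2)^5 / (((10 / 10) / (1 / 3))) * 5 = -104515842130 / 3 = -34838614043.33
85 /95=17 /19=0.89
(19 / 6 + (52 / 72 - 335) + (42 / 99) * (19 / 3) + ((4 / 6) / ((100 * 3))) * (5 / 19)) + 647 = 5992421 / 18810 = 318.58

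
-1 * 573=-573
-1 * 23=-23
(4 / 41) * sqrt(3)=4 * sqrt(3) / 41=0.17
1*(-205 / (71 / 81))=-16605 / 71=-233.87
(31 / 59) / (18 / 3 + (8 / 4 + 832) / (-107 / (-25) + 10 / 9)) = 1213 / 370992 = 0.00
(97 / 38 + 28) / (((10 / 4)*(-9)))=-129 / 95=-1.36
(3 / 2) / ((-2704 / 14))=-21 / 2704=-0.01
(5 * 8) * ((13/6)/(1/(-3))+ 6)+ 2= -18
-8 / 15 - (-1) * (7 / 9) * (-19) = -689 / 45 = -15.31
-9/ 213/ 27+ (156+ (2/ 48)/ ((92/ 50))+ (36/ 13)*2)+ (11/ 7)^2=24570192505/ 149791824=164.03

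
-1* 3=-3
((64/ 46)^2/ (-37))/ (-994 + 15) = 1024/ 19161967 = 0.00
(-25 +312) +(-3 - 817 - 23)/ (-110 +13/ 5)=52778/ 179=294.85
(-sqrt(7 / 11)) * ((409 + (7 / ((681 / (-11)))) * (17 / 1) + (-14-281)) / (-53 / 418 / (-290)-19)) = 841101500 * sqrt(77) / 1568429487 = 4.71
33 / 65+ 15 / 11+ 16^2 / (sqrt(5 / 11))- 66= -45852 / 715+ 256 * sqrt(55) / 5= 315.58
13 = 13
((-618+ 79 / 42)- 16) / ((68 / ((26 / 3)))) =-345137 / 4284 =-80.56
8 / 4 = 2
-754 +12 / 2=-748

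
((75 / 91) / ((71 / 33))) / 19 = 2475 / 122759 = 0.02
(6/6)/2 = 1/2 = 0.50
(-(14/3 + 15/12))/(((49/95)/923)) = -10587.81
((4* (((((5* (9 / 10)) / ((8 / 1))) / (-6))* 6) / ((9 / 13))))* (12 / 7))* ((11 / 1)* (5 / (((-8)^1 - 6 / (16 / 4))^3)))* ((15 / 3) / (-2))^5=-6703125 / 192052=-34.90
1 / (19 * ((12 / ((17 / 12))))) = 17 / 2736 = 0.01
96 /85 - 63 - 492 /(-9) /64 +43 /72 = -739531 /12240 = -60.42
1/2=0.50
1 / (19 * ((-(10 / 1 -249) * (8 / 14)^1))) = 7 / 18164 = 0.00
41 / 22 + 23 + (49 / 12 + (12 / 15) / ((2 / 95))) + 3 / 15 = 44317 / 660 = 67.15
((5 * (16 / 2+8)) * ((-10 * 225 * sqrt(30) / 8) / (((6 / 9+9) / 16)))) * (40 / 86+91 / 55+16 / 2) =-2064202.88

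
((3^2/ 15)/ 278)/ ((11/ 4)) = 6/ 7645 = 0.00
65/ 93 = 0.70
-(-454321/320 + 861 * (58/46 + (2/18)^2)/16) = 268518061/198720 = 1351.24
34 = 34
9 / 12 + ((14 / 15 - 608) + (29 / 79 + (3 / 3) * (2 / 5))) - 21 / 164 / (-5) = -29419382 / 48585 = -605.52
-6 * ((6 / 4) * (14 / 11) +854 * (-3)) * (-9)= -1520694 / 11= -138244.91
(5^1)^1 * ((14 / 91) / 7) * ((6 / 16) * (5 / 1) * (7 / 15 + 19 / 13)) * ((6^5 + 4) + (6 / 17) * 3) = 62170660 / 20111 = 3091.38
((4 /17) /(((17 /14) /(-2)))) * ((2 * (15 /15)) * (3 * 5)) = -3360 /289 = -11.63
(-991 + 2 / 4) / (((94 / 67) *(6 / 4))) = -132727 / 282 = -470.66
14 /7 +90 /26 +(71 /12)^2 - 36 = 8365 /1872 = 4.47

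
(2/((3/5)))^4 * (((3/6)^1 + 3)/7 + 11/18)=100000/729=137.17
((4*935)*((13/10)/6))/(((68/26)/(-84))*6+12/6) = 20111/45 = 446.91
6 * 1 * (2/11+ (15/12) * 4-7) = -120/11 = -10.91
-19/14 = -1.36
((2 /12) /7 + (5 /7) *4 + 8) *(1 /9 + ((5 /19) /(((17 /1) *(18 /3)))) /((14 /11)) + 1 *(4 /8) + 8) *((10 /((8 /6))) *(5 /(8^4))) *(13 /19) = 104127164375 /177367744512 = 0.59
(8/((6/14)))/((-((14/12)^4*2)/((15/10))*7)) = -2592/2401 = -1.08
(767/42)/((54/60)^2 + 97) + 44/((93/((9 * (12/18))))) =19264138/6367431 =3.03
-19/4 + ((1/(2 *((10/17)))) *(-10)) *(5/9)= -341/36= -9.47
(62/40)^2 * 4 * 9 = 8649/100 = 86.49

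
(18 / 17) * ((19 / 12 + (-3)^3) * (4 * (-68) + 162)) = 50325 / 17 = 2960.29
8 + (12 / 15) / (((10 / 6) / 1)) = 212 / 25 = 8.48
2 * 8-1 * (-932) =948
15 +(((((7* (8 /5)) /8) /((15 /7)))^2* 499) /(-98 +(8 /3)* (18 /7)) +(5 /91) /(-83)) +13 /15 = 366716513521 /27105828750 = 13.53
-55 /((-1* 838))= 55 /838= 0.07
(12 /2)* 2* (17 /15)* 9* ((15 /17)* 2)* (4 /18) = 48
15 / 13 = 1.15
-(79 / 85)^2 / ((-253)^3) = 6241 / 117003651325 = 0.00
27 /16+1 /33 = 907 /528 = 1.72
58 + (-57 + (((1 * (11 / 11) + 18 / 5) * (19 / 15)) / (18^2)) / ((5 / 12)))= 10562 / 10125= 1.04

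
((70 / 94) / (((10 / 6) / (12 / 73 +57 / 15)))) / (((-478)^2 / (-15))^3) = -0.00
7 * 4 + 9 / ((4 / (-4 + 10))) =41.50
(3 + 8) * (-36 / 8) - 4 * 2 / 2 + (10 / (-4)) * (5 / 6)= -667 / 12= -55.58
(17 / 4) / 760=17 / 3040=0.01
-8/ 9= -0.89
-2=-2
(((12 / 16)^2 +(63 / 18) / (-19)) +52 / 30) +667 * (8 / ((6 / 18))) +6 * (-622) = 12278.11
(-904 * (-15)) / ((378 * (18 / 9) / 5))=5650 / 63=89.68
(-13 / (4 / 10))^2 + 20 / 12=12695 / 12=1057.92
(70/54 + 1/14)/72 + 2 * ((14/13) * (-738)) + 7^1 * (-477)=-1743749615/353808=-4928.52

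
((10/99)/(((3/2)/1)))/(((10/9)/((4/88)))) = 0.00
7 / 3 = 2.33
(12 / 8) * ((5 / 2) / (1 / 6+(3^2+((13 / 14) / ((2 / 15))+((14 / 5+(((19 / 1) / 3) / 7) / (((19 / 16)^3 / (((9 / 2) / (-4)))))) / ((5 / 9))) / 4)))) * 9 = 25585875 / 12976721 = 1.97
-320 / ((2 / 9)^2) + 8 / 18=-58316 / 9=-6479.56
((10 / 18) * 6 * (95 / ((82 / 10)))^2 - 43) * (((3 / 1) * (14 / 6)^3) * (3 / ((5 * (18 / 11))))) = 7694659973 / 1361610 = 5651.15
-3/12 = -1/4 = -0.25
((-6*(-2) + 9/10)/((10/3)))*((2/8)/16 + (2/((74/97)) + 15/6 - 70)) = -11888253/47360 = -251.02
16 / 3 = 5.33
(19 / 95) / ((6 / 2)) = 1 / 15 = 0.07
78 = 78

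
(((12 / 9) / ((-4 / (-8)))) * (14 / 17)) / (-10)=-56 / 255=-0.22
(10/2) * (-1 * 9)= -45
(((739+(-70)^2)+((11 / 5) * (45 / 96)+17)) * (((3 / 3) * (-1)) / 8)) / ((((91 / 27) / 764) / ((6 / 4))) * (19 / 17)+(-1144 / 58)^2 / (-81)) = 3080055251475 / 20906129792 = 147.33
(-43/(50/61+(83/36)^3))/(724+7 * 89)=-40792896/16708101343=-0.00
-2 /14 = -1 /7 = -0.14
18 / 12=3 / 2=1.50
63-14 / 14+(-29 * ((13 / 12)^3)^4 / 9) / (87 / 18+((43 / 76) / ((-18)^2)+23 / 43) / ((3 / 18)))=32181692162034353539 / 527962801497440256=60.95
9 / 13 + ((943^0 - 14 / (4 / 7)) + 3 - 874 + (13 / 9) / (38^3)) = -5738266667 / 6420024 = -893.81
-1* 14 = -14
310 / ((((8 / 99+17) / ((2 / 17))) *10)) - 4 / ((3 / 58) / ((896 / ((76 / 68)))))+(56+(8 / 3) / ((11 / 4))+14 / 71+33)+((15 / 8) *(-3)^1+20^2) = -11048275756971 / 179611256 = -61512.16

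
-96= -96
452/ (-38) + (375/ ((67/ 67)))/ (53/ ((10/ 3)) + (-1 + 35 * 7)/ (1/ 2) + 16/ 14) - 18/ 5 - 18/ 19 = -52727636/ 3358535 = -15.70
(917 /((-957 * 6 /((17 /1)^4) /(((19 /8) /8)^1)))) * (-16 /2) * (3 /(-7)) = -207883769 /15312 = -13576.53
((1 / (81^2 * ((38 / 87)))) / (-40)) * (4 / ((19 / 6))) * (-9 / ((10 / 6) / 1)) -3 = -1462021 / 487350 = -3.00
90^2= 8100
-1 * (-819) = 819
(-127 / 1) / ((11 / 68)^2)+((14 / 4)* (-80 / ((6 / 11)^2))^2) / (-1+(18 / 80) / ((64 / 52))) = -1612196243024 / 5125923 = -314518.23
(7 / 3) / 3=7 / 9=0.78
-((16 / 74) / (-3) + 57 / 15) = -2069 / 555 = -3.73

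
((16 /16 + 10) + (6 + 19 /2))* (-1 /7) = -53 /14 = -3.79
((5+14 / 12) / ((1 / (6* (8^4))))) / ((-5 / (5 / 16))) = -9472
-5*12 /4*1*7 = -105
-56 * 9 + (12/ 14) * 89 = -2994/ 7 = -427.71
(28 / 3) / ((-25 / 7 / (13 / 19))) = -2548 / 1425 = -1.79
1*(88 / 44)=2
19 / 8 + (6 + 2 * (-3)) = 19 / 8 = 2.38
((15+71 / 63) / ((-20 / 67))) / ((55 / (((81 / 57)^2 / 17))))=-1378458 / 11813725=-0.12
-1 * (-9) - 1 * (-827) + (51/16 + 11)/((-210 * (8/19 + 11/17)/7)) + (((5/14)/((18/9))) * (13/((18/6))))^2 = 753878269/901600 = 836.16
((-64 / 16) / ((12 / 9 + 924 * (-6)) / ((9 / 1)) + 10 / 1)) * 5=270 / 8179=0.03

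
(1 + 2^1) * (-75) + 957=732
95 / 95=1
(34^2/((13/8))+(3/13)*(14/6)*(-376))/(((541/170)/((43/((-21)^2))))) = 48362960/3101553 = 15.59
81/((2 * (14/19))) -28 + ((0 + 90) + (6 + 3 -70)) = 55.96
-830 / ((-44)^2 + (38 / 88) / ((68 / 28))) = -620840 / 1448261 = -0.43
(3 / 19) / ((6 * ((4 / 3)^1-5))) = -3 / 418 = -0.01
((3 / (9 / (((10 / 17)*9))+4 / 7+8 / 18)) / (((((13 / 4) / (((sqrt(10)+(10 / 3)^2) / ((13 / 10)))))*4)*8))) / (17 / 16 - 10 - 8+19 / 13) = -140000 / 23866739 - 12600*sqrt(10) / 23866739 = -0.01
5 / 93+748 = 69569 / 93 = 748.05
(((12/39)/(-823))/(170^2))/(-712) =1/55037795800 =0.00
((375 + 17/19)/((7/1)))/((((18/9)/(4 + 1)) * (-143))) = -17855/19019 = -0.94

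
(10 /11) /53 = 10 /583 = 0.02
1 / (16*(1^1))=1 / 16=0.06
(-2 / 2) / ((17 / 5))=-5 / 17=-0.29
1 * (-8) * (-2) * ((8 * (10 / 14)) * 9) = 5760 / 7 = 822.86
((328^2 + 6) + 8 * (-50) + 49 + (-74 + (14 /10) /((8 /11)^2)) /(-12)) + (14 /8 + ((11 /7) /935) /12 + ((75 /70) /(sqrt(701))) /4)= 15 * sqrt(701) /39256 + 49007450311 /456960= 107246.71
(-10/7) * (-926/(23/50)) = 463000/161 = 2875.78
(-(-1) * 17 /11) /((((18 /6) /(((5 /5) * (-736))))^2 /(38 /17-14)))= -108339200 /99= -1094335.35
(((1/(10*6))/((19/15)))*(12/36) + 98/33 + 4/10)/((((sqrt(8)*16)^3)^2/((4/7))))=42311/188506114621440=0.00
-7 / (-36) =7 / 36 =0.19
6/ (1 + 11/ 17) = 3.64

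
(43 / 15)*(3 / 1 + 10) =559 / 15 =37.27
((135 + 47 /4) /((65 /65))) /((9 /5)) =2935 /36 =81.53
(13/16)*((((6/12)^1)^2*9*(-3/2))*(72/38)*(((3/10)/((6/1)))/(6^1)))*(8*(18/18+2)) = -3159/3040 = -1.04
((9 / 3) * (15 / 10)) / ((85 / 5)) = 9 / 34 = 0.26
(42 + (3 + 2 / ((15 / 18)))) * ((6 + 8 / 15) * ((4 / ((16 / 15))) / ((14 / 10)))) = 829.50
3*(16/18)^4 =1.87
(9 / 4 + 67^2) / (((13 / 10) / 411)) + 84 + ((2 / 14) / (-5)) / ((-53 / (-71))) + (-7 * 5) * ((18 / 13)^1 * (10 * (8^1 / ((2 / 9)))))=1402563.77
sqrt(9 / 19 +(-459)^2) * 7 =42 * sqrt(2112667) / 19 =3213.00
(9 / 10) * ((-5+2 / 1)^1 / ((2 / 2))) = -27 / 10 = -2.70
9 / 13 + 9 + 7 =217 / 13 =16.69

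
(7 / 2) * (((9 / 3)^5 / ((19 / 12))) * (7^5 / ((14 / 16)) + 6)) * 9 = 1764882756 / 19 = 92888566.11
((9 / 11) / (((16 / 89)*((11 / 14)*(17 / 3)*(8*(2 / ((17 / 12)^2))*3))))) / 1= 10591 / 247808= 0.04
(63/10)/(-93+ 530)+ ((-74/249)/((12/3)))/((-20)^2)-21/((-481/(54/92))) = 0.04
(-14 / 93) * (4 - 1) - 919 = -28503 / 31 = -919.45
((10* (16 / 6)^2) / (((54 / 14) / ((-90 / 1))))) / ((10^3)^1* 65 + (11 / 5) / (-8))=-256000 / 10028529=-0.03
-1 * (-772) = 772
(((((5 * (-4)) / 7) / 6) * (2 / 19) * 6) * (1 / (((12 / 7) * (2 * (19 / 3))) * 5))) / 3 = -1 / 1083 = -0.00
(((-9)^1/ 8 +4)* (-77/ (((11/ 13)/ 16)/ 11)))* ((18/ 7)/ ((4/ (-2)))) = 59202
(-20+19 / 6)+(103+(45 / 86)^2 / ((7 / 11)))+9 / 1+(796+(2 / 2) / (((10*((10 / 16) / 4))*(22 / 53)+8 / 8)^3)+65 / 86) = 15782348715140209 / 17681799829428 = 892.58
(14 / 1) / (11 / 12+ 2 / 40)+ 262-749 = -13703 / 29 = -472.52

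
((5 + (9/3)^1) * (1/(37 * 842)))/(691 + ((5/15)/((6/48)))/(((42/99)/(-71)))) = 28/26683401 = 0.00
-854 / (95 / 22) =-18788 / 95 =-197.77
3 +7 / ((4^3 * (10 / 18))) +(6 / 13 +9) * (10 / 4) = 111699 / 4160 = 26.85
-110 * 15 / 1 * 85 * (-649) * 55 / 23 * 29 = 145180488750 / 23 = 6312195163.04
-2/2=-1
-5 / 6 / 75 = -1 / 90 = -0.01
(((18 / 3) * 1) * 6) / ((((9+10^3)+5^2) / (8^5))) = 1140.86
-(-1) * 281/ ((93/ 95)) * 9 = 80085/ 31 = 2583.39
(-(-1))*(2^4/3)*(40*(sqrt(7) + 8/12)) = 706.65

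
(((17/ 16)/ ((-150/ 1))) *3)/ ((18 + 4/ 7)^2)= -833/ 13520000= -0.00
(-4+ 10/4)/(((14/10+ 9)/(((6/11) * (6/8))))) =-135/2288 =-0.06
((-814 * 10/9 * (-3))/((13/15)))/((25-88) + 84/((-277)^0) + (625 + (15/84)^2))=31908800/6584357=4.85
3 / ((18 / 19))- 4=-5 / 6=-0.83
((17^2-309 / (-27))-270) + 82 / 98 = 13795 / 441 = 31.28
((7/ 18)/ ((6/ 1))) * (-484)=-847/ 27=-31.37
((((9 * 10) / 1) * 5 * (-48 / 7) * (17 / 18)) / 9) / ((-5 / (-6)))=-2720 / 7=-388.57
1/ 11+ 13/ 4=147/ 44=3.34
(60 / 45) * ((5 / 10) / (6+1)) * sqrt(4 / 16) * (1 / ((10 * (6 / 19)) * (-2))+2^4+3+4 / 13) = 0.91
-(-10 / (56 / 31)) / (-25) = -31 / 140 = -0.22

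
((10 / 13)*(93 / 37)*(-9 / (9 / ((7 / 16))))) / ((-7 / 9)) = 4185 / 3848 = 1.09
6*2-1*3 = 9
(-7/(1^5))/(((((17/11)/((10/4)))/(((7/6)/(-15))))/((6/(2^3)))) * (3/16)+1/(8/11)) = 4312/377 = 11.44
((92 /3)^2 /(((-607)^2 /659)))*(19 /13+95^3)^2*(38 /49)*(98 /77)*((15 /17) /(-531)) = -29257146978194954763520 /14427032152533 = -2027939403.54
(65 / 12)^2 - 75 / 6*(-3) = 9625 / 144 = 66.84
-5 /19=-0.26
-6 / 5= -1.20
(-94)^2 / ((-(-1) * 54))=4418 / 27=163.63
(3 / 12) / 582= 1 / 2328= 0.00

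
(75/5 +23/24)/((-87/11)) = -4213/2088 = -2.02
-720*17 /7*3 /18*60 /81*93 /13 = -421600 /273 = -1544.32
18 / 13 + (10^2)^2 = 130018 / 13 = 10001.38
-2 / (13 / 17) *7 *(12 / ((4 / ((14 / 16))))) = -2499 / 52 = -48.06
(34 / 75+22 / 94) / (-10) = -2423 / 35250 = -0.07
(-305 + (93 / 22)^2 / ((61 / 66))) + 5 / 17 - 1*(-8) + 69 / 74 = -116673515 / 422059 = -276.44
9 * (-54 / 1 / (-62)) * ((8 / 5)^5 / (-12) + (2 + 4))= 3892698 / 96875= 40.18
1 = 1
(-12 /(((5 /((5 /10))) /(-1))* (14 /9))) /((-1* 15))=-9 /175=-0.05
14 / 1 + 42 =56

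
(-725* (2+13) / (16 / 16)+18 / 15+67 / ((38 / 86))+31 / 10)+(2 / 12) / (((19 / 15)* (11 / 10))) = -22402603 / 2090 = -10718.95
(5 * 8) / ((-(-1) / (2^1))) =80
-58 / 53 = -1.09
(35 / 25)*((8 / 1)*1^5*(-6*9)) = -3024 / 5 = -604.80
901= 901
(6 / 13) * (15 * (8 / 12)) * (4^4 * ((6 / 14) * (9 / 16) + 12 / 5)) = 283968 / 91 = 3120.53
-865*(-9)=7785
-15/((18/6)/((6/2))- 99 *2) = 15/197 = 0.08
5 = 5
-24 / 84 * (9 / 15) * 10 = -12 / 7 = -1.71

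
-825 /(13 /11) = -698.08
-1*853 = -853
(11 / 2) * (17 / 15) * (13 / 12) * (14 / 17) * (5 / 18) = 1001 / 648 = 1.54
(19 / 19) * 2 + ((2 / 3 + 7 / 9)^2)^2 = 41683 / 6561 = 6.35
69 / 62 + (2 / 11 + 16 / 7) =17093 / 4774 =3.58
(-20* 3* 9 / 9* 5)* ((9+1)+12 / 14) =-22800 / 7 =-3257.14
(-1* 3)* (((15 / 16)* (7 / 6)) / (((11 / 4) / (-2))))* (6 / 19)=315 / 418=0.75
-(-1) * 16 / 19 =16 / 19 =0.84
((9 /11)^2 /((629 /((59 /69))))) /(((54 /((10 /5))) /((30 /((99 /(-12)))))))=-2360 /19255577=-0.00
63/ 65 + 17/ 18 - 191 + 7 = -213041/ 1170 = -182.09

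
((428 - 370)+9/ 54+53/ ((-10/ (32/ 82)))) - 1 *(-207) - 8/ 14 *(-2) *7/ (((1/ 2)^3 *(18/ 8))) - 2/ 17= 18281101/ 62730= 291.43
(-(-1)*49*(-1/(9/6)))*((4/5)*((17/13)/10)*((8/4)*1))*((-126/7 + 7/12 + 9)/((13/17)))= 2860522/38025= 75.23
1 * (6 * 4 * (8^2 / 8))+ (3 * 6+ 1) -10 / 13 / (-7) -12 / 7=19055 / 91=209.40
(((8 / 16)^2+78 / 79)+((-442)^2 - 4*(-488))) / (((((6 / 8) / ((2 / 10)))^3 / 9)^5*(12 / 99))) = 46028273104191488 / 195281982421875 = 235.70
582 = 582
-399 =-399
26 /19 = 1.37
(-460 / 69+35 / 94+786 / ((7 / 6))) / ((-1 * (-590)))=1317487 / 1164660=1.13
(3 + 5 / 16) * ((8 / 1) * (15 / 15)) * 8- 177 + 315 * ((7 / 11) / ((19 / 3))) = 13930 / 209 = 66.65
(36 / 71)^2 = 0.26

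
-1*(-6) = 6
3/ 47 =0.06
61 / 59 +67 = 4014 / 59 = 68.03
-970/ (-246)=485/ 123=3.94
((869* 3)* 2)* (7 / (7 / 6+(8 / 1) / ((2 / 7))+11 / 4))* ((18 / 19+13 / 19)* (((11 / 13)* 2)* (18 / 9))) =597399264 / 94601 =6314.94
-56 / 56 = -1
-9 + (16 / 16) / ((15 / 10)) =-25 / 3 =-8.33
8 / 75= 0.11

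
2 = 2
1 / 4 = 0.25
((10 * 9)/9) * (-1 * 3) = -30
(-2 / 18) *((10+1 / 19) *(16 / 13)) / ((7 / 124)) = -378944 / 15561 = -24.35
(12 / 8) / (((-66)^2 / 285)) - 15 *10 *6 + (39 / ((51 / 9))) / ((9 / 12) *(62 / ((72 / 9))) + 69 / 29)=-18745213667 / 20849752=-899.06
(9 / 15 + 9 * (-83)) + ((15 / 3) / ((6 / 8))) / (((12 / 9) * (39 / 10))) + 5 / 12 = -580867 / 780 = -744.70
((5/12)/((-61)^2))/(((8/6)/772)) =965/14884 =0.06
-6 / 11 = -0.55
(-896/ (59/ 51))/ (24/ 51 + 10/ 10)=-526.67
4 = 4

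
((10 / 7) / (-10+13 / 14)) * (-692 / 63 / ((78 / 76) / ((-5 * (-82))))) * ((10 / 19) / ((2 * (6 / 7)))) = 28372000 / 133731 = 212.16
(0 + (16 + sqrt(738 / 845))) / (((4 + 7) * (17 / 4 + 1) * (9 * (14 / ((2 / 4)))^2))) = sqrt(410) / 8828820 + 4 / 101871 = 0.00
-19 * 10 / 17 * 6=-1140 / 17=-67.06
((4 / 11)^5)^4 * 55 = 5497558138880 / 61159090448414546291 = 0.00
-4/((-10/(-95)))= -38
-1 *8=-8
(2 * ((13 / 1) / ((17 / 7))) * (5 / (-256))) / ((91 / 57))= -285 / 2176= -0.13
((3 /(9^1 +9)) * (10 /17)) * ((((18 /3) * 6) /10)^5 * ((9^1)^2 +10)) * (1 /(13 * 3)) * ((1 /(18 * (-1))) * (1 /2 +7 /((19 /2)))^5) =-1170347570721 /52617103750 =-22.24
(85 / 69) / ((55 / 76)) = 1292 / 759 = 1.70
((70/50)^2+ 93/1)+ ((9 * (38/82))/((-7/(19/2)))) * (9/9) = 89.30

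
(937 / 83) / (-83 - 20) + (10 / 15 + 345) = 8862502 / 25647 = 345.56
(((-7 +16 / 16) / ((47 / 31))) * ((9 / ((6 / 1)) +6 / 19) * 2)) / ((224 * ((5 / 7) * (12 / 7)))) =-14973 / 285760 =-0.05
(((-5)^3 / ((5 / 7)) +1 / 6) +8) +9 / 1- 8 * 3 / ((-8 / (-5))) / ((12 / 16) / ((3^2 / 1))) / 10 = -1055 / 6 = -175.83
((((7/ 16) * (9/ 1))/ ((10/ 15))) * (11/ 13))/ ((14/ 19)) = 5643/ 832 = 6.78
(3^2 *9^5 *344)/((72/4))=10156428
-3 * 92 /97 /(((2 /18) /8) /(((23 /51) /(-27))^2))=-389344 /6812019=-0.06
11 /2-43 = -75 /2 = -37.50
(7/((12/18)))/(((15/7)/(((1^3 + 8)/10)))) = 441/100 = 4.41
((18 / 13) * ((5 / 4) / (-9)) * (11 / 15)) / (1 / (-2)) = 11 / 39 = 0.28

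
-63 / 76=-0.83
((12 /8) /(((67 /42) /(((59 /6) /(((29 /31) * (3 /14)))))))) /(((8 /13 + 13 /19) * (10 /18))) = 66409161 /1039505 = 63.89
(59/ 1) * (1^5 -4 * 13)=-3009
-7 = -7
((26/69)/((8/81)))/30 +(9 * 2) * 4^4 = 4239477/920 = 4608.13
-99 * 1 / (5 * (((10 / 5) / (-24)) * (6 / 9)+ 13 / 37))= -65934 / 985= -66.94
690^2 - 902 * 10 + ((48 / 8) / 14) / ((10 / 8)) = 16347812 / 35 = 467080.34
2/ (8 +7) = 0.13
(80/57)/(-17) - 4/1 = -3956/969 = -4.08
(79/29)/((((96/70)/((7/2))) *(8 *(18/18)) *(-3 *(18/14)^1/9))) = -2.03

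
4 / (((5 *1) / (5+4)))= 36 / 5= 7.20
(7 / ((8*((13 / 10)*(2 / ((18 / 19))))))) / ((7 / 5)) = 225 / 988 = 0.23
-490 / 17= -28.82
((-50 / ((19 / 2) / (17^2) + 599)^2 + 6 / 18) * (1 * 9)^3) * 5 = 145596751739415 / 119882830081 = 1214.49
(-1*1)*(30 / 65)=-6 / 13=-0.46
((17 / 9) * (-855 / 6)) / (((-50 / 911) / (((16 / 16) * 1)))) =294253 / 60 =4904.22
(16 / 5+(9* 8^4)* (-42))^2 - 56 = 59929645546376 / 25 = 2397185821855.04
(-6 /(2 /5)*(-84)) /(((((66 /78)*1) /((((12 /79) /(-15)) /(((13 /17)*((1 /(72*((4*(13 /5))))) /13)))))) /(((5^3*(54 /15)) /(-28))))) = 2680853760 /869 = 3084987.07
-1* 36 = -36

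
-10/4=-5/2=-2.50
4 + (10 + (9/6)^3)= 139/8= 17.38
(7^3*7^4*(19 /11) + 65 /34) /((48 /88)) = 532009493 /204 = 2607889.67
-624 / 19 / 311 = -624 / 5909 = -0.11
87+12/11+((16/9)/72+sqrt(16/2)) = 2 * sqrt(2)+78511/891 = 90.94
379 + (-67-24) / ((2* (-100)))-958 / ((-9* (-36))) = 6099271 / 16200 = 376.50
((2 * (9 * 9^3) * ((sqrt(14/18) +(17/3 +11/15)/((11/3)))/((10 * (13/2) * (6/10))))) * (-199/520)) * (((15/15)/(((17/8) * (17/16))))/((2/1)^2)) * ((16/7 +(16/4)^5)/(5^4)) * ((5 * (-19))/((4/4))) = 158412889728 * sqrt(7)/213679375 +45622912241664/11752365625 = 5843.47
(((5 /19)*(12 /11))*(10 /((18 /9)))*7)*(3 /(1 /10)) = 63000 /209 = 301.44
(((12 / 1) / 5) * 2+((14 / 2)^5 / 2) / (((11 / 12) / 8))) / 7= 4033944 / 385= 10477.78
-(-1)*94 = 94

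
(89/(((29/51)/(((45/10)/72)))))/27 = 1513/4176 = 0.36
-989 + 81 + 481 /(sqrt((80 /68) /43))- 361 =-1269 + 481 * sqrt(3655) /10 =1638.96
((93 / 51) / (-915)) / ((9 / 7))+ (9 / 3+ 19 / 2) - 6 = 1819501 / 279990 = 6.50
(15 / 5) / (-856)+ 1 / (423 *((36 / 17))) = -7783 / 3258792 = -0.00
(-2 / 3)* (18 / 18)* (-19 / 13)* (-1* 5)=-190 / 39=-4.87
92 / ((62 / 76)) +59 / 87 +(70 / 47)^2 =689127329 / 5957673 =115.67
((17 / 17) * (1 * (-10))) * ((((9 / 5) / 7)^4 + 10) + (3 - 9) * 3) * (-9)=-215971902 / 300125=-719.61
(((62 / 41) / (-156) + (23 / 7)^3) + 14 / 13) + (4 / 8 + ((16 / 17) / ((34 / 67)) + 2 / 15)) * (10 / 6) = 19346788612 / 475512219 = 40.69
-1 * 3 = -3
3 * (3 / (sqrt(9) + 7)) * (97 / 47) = 873 / 470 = 1.86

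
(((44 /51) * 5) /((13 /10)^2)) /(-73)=-22000 /629187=-0.03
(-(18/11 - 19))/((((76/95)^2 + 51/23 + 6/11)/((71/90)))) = 1559515/387414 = 4.03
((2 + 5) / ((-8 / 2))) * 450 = -1575 / 2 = -787.50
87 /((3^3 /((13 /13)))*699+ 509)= 87 /19382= 0.00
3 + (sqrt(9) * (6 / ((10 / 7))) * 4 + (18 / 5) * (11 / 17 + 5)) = 6267 / 85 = 73.73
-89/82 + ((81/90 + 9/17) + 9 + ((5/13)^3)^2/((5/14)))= 157332677026/16821429365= 9.35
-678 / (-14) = 339 / 7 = 48.43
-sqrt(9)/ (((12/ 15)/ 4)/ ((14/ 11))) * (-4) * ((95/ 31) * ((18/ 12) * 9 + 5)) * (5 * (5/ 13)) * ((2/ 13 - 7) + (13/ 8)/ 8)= -50996938125/ 922064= -55307.37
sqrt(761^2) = 761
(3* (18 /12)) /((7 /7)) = 9 /2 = 4.50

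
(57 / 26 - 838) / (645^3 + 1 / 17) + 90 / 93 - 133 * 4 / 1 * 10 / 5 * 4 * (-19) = 80864.97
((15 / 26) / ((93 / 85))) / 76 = 425 / 61256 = 0.01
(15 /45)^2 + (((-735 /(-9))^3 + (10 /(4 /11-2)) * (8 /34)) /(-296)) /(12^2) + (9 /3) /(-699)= -57763870769 /4558508928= -12.67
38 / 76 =1 / 2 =0.50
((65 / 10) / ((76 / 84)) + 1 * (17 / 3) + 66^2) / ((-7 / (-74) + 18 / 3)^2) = 1363658162 / 11593857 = 117.62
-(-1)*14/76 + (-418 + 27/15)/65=-76803/12350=-6.22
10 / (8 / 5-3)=-50 / 7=-7.14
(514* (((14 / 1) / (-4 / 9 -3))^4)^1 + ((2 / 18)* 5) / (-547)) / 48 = 637786220655067 / 218231706384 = 2922.52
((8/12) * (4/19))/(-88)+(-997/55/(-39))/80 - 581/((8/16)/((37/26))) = -1797144619/1086800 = -1653.61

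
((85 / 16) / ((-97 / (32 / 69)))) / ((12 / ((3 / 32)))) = -85 / 428352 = -0.00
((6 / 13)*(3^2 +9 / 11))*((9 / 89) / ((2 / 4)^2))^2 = 839808 / 1132703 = 0.74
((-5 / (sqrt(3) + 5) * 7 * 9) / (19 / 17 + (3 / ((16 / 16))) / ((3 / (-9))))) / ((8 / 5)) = 133875 / 23584-26775 * sqrt(3) / 23584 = 3.71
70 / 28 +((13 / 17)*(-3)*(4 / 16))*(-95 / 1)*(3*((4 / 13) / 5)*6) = 2137 / 34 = 62.85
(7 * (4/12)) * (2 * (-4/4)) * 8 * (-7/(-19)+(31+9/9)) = -22960/19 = -1208.42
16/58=8/29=0.28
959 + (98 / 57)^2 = 961.96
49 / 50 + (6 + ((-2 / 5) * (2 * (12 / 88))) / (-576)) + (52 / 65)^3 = 988969 / 132000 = 7.49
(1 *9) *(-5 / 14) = -45 / 14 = -3.21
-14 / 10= -7 / 5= -1.40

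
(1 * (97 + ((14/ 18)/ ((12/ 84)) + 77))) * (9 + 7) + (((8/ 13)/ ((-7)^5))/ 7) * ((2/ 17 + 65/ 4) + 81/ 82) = 27545893628794/ 9594158301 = 2871.11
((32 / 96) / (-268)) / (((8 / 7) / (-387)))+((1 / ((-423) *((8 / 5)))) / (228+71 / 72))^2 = 542209025029463 / 1287371151216224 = 0.42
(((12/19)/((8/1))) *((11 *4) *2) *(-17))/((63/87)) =-21692/133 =-163.10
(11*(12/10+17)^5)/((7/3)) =29418658269/3125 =9413970.65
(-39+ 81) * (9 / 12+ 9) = 409.50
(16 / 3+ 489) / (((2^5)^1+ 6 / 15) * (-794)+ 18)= -7415 / 385614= -0.02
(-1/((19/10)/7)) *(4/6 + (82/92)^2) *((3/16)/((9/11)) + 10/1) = -159390875/2894688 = -55.06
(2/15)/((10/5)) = 1/15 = 0.07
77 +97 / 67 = 5256 / 67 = 78.45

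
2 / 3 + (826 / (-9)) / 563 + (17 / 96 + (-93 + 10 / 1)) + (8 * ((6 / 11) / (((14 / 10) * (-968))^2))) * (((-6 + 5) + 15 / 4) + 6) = -82.32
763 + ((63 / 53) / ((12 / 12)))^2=2147236 / 2809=764.41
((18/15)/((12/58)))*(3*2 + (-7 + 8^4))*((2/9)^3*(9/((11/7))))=147784/99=1492.77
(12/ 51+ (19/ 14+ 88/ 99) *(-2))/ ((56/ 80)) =-45590/ 7497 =-6.08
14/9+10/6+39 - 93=-50.78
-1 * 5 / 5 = -1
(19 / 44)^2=361 / 1936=0.19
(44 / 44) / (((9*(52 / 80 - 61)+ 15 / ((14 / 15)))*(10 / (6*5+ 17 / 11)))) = -4858 / 811701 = -0.01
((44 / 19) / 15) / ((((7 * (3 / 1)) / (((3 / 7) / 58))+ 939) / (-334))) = -14696 / 1077585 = -0.01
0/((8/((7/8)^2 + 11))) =0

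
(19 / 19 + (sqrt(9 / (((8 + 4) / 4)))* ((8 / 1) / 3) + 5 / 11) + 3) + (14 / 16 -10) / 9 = 2725 / 792 + 8* sqrt(3) / 3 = 8.06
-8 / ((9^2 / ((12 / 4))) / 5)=-40 / 27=-1.48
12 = 12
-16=-16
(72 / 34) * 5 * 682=122760 / 17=7221.18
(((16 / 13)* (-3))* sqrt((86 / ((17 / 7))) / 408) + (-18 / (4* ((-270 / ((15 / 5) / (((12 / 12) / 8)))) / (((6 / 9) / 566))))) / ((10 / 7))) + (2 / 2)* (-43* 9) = -8214068 / 21225-8* sqrt(903) / 221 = -388.09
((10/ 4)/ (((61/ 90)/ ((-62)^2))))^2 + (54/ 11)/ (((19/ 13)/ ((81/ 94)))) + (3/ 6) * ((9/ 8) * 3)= 117569840987235357/ 584822128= 201035212.86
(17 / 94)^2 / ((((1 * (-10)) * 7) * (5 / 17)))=-4913 / 3092600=-0.00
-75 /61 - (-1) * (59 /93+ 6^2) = 200852 /5673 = 35.40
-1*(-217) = 217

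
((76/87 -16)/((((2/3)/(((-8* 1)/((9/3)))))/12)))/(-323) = -21056/9367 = -2.25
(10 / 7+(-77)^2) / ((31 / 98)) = 581182 / 31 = 18747.81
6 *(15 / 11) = 90 / 11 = 8.18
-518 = -518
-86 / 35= -2.46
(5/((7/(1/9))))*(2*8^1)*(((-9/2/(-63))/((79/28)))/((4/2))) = 80/4977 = 0.02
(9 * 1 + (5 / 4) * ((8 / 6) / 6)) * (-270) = -2505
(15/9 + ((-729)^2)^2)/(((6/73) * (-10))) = -15463017122426/45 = -343622602720.58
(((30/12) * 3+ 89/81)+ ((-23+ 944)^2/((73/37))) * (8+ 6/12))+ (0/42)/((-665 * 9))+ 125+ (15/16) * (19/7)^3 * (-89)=118537723666667/32450544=3652873.24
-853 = -853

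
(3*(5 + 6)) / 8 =33 / 8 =4.12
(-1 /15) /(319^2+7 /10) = -2 /3052851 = -0.00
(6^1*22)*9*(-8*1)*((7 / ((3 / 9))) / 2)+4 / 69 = -6885644 / 69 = -99791.94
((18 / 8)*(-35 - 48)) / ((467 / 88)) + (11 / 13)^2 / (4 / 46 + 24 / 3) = -515286695 / 14679678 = -35.10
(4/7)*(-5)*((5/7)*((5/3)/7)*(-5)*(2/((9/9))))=5000/1029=4.86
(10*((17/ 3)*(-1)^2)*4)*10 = 6800/ 3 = 2266.67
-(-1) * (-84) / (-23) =84 / 23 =3.65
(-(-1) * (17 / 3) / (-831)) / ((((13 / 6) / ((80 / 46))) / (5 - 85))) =108800 / 248469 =0.44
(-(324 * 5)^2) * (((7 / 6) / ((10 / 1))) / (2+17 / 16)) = -699840 / 7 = -99977.14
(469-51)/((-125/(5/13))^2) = 418/105625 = 0.00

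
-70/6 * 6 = -70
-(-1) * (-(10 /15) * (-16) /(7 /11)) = 16.76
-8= -8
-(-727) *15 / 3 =3635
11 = 11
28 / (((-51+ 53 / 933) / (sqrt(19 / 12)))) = -311 * sqrt(57) / 3395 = -0.69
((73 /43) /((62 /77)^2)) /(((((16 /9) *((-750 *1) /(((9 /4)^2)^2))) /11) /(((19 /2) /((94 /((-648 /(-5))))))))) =-144220470459219 /19887933440000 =-7.25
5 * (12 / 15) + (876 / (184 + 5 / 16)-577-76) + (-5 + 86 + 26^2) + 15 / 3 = 115751 / 983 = 117.75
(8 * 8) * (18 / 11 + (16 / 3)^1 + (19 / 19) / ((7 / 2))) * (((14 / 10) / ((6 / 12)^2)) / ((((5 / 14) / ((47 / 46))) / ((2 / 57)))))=282318848 / 1081575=261.03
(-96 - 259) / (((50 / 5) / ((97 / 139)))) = -6887 / 278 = -24.77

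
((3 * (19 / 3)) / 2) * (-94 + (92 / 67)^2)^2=1624347088038 / 20151121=80608.27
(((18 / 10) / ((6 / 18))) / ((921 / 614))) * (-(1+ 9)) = -36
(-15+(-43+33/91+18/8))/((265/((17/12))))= -0.30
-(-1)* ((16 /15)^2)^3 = 16777216 /11390625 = 1.47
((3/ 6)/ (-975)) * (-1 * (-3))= -1/ 650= -0.00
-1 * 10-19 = -29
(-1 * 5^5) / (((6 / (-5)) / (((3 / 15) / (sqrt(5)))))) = 625 * sqrt(5) / 6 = 232.92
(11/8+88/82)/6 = 803/1968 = 0.41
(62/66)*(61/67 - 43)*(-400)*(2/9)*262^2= 1600228928000/6633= 241252665.16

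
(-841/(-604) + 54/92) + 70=71.98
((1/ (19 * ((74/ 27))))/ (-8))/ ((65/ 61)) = -1647/ 731120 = -0.00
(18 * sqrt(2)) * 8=144 * sqrt(2)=203.65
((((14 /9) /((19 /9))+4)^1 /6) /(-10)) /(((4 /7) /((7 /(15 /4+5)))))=-0.11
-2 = -2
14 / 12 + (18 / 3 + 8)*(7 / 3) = 203 / 6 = 33.83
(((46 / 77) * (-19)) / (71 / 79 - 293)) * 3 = 34523 / 296142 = 0.12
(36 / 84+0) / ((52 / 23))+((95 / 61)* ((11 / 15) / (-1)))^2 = 18210625 / 12189996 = 1.49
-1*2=-2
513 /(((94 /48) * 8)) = 1539 /47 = 32.74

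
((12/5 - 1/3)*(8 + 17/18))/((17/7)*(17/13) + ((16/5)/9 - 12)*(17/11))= -4995991/4005438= -1.25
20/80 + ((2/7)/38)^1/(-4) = 33/133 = 0.25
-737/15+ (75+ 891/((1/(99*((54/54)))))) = 1323523/15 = 88234.87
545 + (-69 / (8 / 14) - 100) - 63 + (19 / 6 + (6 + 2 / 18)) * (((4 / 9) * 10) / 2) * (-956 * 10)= -63776155 / 324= -196839.98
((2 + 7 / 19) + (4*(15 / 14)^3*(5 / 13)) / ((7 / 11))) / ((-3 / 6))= -6336045 / 593047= -10.68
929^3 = 801765089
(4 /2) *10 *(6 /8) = 15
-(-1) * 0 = 0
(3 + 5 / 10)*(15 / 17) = 105 / 34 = 3.09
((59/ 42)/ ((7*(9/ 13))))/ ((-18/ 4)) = -767/ 11907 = -0.06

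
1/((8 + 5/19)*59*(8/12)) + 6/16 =28017/74104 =0.38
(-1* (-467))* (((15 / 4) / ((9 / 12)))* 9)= 21015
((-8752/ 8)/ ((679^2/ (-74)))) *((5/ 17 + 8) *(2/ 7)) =22829592/ 54863879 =0.42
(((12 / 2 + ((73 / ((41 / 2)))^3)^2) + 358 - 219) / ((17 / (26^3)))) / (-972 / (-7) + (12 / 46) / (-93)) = 455019884237044736428 / 27981377301103567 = 16261.53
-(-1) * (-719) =-719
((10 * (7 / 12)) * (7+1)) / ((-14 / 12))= -40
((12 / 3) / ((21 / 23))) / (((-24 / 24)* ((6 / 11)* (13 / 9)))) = -506 / 91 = -5.56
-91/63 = -13/9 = -1.44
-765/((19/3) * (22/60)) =-68850/209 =-329.43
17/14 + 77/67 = 2217/938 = 2.36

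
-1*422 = -422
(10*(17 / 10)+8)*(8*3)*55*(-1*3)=-99000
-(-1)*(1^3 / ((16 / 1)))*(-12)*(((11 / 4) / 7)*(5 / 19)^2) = -825 / 40432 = -0.02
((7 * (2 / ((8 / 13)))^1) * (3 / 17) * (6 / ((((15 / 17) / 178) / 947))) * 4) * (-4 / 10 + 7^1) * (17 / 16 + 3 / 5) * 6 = 302962913253 / 250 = 1211851653.01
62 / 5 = 12.40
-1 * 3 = -3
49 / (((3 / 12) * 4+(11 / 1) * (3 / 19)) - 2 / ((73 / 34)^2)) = 4961299 / 233180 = 21.28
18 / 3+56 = 62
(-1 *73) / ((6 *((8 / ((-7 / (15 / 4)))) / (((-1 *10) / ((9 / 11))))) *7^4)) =-803 / 55566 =-0.01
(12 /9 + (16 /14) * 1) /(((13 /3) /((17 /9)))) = 68 /63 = 1.08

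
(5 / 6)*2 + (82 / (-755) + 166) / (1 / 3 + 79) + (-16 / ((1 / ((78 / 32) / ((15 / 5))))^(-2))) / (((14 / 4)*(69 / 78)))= -46860923 / 11512995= -4.07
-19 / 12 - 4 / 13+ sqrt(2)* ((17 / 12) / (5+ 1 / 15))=-1.50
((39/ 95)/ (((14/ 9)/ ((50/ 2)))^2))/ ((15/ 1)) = 26325/ 3724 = 7.07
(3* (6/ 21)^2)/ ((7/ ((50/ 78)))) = 100/ 4459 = 0.02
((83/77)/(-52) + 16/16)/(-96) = -1307/128128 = -0.01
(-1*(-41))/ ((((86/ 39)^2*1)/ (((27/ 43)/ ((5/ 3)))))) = 5051241/ 1590140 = 3.18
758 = 758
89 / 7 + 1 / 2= 185 / 14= 13.21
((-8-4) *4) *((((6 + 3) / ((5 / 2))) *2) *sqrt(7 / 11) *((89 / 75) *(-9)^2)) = -26499.65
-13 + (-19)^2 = 348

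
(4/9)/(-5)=-4/45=-0.09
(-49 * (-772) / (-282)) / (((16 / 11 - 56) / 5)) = 104027 / 8460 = 12.30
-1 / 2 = -0.50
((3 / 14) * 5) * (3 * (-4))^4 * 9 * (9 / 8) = 1574640 / 7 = 224948.57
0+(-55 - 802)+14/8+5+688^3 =1302639287/4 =325659821.75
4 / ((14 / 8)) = 16 / 7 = 2.29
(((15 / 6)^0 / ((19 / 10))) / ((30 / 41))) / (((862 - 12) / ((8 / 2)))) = 82 / 24225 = 0.00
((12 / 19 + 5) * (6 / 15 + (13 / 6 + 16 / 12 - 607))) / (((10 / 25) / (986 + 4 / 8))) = -1273210441 / 152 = -8376384.48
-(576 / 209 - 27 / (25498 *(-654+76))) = -40617243 / 14737844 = -2.76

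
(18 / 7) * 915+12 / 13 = 214194 / 91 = 2353.78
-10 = -10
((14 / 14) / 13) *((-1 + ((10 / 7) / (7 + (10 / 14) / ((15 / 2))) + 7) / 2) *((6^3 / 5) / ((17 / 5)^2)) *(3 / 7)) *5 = 6277500 / 3918551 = 1.60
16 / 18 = 8 / 9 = 0.89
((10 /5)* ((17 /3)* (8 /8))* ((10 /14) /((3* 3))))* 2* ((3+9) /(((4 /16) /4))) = 21760 /63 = 345.40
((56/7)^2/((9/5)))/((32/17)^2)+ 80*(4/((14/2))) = 56195/1008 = 55.75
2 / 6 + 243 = 730 / 3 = 243.33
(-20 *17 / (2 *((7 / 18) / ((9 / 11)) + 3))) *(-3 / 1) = 82620 / 563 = 146.75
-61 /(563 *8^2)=-61 /36032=-0.00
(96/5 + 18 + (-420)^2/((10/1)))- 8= 88346/5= 17669.20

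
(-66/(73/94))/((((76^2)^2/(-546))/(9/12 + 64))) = 109666557/1217719424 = 0.09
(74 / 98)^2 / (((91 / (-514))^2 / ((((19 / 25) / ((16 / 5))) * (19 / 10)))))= 32642010241 / 3976536200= 8.21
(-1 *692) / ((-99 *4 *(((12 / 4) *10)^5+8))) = 173 / 2405700792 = 0.00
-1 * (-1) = 1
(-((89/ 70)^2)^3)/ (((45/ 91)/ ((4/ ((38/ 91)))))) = -83989838172409/ 1026427500000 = -81.83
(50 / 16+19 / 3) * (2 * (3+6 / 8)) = 1135 / 16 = 70.94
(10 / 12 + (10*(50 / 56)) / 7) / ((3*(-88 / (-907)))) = 140585 / 19404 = 7.25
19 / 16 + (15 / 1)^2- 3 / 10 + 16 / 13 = 236203 / 1040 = 227.12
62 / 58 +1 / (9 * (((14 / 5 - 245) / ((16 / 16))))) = 337724 / 316071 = 1.07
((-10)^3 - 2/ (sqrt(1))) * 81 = -81162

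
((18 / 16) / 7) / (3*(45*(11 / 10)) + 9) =1 / 980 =0.00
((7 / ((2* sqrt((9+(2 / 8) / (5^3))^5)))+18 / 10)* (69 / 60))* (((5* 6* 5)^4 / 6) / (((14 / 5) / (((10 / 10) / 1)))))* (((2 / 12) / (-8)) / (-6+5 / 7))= 247822.41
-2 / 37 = -0.05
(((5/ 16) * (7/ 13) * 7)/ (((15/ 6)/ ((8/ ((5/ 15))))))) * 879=129213/ 13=9939.46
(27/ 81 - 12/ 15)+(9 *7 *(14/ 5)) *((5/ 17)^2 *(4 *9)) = 548.88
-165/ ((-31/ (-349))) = -57585/ 31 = -1857.58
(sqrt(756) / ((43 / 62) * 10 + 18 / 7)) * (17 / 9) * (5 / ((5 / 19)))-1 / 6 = -1 / 6 + 140182 * sqrt(21) / 6189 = 103.63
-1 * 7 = -7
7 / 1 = 7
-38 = -38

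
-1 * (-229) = 229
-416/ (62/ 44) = -9152/ 31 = -295.23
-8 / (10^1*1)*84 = -336 / 5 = -67.20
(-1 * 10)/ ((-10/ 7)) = 7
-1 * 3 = -3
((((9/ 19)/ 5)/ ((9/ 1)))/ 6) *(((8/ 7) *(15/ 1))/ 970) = 2/ 64505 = 0.00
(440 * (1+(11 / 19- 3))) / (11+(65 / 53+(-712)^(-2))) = -5803494912 / 113481737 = -51.14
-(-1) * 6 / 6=1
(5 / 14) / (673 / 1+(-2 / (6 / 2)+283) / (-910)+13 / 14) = 975 / 1838978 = 0.00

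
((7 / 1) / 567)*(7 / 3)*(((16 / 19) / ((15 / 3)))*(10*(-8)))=-0.39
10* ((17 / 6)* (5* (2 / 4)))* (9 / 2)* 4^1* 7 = 8925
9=9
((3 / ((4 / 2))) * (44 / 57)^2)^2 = 937024 / 1172889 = 0.80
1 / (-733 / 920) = -920 / 733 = -1.26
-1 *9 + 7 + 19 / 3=13 / 3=4.33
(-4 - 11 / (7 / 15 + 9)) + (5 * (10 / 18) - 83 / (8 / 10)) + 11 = -243163 / 2556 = -95.13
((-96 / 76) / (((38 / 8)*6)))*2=-32 / 361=-0.09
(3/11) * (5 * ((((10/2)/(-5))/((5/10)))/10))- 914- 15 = -10222/11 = -929.27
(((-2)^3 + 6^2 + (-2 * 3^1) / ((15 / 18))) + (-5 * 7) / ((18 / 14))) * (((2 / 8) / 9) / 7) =-289 / 11340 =-0.03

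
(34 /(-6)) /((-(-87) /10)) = -170 /261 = -0.65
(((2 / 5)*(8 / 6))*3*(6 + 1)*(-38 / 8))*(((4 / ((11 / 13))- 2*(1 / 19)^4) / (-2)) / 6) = 1581223 / 75449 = 20.96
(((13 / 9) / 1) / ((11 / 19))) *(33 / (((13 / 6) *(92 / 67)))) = 1273 / 46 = 27.67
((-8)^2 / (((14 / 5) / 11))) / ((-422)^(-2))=313427840 / 7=44775405.71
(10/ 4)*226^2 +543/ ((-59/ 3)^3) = 127689.93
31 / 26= 1.19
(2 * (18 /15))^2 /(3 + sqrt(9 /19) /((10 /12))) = 912 /439 - 288 * sqrt(19) /2195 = 1.51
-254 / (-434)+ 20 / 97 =16659 / 21049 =0.79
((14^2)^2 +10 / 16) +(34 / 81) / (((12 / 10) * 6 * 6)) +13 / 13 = 672154937 / 17496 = 38417.63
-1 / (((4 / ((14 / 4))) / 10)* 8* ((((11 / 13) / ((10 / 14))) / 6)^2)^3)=-549803712656250 / 29774625727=-18465.51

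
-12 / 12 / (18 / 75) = -25 / 6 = -4.17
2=2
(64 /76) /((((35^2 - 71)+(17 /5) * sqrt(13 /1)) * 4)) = 115400 /632493717 - 340 * sqrt(13) /632493717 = 0.00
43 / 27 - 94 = -2495 / 27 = -92.41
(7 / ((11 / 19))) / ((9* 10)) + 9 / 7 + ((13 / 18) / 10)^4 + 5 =518945223197 / 80831520000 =6.42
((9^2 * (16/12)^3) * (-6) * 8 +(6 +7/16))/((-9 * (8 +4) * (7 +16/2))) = 147353/25920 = 5.68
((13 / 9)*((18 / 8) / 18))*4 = 13 / 18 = 0.72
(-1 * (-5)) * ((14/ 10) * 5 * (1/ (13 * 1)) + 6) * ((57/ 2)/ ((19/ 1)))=1275/ 26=49.04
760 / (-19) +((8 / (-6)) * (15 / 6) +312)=806 / 3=268.67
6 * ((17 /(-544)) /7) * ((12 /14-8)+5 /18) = 865 /4704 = 0.18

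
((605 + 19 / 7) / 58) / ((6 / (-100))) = -35450 / 203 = -174.63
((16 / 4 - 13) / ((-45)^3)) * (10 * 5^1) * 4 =8 / 405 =0.02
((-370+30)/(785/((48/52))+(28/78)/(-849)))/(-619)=45030960/69719535451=0.00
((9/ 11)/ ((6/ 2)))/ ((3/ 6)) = 6/ 11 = 0.55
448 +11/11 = 449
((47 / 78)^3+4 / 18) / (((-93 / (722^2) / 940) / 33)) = -141003729050030 / 1838889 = -76678760.41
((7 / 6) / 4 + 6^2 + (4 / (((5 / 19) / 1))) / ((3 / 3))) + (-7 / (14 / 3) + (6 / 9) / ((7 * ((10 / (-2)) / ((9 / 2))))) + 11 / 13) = 554213 / 10920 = 50.75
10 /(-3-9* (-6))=10 /51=0.20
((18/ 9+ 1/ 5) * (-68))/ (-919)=748/ 4595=0.16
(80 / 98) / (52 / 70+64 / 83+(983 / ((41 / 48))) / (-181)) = -61594300 / 365511867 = -0.17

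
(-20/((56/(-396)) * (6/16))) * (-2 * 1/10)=-528/7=-75.43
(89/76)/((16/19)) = 89/64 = 1.39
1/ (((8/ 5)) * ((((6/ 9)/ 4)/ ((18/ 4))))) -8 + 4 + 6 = 151/ 8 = 18.88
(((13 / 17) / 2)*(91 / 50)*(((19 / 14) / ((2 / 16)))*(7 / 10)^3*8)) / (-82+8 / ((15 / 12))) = -157339 / 573750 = -0.27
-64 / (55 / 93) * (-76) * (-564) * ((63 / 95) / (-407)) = 845945856 / 111925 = 7558.15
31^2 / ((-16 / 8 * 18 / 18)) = -961 / 2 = -480.50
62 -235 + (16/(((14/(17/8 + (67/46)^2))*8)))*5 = -5035097/29624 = -169.97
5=5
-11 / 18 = -0.61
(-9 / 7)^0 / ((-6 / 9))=-3 / 2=-1.50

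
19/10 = 1.90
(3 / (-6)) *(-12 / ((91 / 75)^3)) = 2531250 / 753571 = 3.36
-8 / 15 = -0.53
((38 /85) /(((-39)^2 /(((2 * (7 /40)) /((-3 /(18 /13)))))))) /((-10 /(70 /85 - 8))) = -8113 /238099875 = -0.00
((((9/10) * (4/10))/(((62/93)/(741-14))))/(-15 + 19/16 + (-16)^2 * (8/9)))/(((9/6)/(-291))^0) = 1.84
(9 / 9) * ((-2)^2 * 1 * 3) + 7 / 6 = 79 / 6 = 13.17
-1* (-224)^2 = -50176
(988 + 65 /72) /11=71201 /792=89.90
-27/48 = -9/16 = -0.56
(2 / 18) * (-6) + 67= 199 / 3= 66.33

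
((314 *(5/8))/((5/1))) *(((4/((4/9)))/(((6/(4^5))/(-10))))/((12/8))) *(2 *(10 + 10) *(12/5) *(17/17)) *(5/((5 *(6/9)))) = -57876480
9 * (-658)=-5922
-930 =-930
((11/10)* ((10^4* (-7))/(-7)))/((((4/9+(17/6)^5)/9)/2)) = 1539648000/1423313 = 1081.74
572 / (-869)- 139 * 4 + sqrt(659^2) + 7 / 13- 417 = -322601 / 1027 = -314.12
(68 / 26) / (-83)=-34 / 1079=-0.03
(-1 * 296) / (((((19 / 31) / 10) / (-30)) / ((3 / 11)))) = 8258400 / 209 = 39513.88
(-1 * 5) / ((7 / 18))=-90 / 7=-12.86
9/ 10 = 0.90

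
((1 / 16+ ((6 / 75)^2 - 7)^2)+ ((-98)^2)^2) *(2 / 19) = 576480406080881 / 59375000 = 9709143.68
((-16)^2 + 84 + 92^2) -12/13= 114440/13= 8803.08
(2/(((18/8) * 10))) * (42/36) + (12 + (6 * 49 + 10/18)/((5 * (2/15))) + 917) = 370153/270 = 1370.94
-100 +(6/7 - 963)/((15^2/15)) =-1149/7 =-164.14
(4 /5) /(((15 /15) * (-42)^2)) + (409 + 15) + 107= 531.00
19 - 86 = -67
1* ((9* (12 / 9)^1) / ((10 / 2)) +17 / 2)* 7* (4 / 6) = 763 / 15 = 50.87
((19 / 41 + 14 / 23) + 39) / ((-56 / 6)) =-28341 / 6601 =-4.29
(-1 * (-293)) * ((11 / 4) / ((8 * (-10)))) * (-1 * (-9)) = -29007 / 320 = -90.65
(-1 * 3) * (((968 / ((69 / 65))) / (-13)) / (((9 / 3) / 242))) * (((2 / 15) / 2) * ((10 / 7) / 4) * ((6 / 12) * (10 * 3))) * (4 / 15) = 2342560 / 1449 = 1616.67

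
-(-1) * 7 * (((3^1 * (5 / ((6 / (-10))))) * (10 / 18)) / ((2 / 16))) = -7000 / 9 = -777.78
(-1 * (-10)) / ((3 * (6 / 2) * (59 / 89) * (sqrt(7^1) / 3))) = 890 * sqrt(7) / 1239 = 1.90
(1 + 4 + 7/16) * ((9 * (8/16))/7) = 783/224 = 3.50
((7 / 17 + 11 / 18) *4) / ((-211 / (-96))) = 20032 / 10761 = 1.86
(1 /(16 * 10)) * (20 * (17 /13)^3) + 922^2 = 14941081297 /17576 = 850084.28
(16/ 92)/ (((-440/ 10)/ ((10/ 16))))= -5/ 2024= -0.00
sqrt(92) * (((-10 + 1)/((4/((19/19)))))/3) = -3 * sqrt(23)/2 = -7.19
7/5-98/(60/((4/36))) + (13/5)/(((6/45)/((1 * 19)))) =371.72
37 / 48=0.77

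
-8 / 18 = -4 / 9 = -0.44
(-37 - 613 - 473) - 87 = -1210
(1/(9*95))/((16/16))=1/855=0.00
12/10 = 6/5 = 1.20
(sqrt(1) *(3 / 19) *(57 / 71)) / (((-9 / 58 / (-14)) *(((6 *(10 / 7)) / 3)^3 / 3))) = 208887 / 142000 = 1.47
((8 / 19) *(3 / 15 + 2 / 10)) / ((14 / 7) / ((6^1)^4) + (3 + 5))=10368 / 492575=0.02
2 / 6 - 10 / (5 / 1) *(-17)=103 / 3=34.33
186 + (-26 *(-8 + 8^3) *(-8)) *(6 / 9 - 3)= -244422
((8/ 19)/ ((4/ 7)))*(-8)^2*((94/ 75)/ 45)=84224/ 64125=1.31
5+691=696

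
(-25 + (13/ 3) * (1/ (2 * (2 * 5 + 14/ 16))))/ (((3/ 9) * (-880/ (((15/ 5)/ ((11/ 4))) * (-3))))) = -19419/ 70180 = -0.28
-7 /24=-0.29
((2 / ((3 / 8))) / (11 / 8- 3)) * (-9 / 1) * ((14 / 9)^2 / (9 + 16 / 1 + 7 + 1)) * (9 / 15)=25088 / 19305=1.30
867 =867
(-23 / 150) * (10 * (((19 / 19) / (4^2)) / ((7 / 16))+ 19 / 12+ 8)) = -14.91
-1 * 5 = -5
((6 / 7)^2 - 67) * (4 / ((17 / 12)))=-9168 / 49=-187.10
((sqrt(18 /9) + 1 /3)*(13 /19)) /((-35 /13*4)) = -169*sqrt(2) /2660 - 169 /7980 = -0.11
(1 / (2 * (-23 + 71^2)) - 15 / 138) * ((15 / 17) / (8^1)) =-376005 / 31392608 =-0.01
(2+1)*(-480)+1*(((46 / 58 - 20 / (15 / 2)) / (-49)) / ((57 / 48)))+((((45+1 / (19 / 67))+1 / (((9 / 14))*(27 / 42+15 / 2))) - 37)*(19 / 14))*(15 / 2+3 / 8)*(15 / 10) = -3245385337 / 2591904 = -1252.12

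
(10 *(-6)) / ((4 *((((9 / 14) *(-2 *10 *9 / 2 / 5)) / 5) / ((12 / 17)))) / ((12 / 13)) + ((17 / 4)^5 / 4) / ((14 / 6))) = -2867200 / 6420373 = -0.45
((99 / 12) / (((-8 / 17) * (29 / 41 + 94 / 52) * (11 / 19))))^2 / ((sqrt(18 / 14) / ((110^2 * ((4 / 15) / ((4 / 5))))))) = 89657131875025 * sqrt(7) / 460016704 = 515656.22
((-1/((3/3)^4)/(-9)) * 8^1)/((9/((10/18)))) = 40/729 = 0.05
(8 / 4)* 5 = 10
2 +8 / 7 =22 / 7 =3.14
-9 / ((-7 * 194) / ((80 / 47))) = 360 / 31913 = 0.01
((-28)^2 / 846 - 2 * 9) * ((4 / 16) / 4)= -3611 / 3384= -1.07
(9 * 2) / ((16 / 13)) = 117 / 8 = 14.62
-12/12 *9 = -9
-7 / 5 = -1.40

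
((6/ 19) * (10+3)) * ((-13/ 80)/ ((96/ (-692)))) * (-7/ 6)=-204659/ 36480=-5.61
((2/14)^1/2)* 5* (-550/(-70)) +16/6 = 1609/294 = 5.47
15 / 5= 3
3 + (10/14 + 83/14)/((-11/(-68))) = 3393/77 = 44.06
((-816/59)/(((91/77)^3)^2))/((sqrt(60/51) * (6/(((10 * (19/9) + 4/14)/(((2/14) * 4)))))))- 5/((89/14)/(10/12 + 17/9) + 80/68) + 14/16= -40597091876 * sqrt(85)/12815177895- 89901/163816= -29.76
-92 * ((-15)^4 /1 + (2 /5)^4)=-2910938972 /625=-4657502.36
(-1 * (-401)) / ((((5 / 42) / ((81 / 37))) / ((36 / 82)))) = 24555636 / 7585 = 3237.39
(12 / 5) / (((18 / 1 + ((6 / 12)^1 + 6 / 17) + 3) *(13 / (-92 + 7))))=-6936 / 9659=-0.72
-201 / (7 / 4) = -804 / 7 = -114.86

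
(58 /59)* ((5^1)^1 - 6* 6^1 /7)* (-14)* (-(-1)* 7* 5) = 68.81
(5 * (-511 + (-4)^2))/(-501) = 825/167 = 4.94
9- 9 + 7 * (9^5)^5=5025285913842968121391743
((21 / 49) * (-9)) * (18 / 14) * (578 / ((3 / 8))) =-374544 / 49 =-7643.76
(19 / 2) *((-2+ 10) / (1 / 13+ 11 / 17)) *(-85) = -71383 / 8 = -8922.88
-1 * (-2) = 2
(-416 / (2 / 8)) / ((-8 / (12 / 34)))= 1248 / 17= 73.41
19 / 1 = 19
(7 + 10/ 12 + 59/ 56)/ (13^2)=1493/ 28392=0.05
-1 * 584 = -584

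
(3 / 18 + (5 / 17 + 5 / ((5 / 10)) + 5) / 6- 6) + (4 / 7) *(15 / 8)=-790 / 357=-2.21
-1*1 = -1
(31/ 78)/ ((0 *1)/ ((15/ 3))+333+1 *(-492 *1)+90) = -31/ 5382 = -0.01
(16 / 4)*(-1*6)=-24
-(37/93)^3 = -50653/804357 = -0.06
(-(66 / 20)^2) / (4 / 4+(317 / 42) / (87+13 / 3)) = -1044351 / 103825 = -10.06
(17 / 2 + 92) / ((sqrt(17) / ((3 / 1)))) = 603 * sqrt(17) / 34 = 73.12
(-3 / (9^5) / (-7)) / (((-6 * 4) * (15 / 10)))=-1 / 4960116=-0.00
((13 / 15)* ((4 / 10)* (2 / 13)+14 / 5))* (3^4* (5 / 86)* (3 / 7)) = 7533 / 1505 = 5.01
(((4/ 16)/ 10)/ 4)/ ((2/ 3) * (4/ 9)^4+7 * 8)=19683/ 176441600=0.00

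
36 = 36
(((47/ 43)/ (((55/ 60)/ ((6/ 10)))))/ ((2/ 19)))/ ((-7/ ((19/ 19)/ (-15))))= 5358/ 82775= 0.06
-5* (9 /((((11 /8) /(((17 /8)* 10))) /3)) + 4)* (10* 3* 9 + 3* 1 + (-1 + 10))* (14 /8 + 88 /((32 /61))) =-100682075.45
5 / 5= 1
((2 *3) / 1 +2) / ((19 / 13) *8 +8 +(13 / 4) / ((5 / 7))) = 2080 / 6303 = 0.33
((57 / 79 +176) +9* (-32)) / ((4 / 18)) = -79119 / 158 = -500.75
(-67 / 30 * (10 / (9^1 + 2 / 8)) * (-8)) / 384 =67 / 1332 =0.05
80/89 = 0.90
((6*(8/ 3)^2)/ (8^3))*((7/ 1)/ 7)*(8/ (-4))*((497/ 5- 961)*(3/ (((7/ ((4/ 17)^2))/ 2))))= 68928/ 10115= 6.81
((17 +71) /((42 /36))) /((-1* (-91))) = 528 /637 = 0.83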